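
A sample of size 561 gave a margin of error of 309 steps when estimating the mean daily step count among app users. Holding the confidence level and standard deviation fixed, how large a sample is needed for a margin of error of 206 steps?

Margin of error scales as 1/√n, so n₂ = n₁·(E₁/E₂)².
n₂ = 561 × (309/206)² = 561 × 2.25 = 1262.25
Round up: n₂ = 1263.

n = 1263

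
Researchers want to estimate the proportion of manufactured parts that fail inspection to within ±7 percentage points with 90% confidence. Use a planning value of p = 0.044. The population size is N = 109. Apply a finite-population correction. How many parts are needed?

For a proportion with margin E = 0.07 at 90% confidence, z = 1.645.
n = p̂(1−p̂)(z/E)² = 0.044 × 0.956 × (1.645/0.07)² = 23.23 — call this n₀.
Finite-population correction with N = 109: n = n₀ / (1 + (n₀−1)/N) = 23.23 / 1.204 = 19.29
Round up: n = 20.

20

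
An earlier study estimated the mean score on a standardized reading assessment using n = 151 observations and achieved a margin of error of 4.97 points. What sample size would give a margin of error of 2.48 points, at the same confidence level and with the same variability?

Margin of error scales as 1/√n, so n₂ = n₁·(E₁/E₂)².
n₂ = 151 × (4.97/2.48)² = 151 × 4.016 = 606.42
Round up: n₂ = 607.

607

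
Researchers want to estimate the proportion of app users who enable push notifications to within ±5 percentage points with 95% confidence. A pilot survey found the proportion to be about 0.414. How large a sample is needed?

For a proportion with margin E = 0.05 at 95% confidence, z = 1.960.
n = p̂(1−p̂)(z/E)² = 0.414 × 0.586 × (1.960/0.05)² = 372.80
Round up: n = 373.

373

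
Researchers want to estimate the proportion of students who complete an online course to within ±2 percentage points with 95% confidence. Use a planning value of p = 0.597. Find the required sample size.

2311

For a proportion with margin E = 0.02 at 95% confidence, z = 1.960.
n = p̂(1−p̂)(z/E)² = 0.597 × 0.403 × (1.960/0.02)² = 2310.64
Round up: n = 2311.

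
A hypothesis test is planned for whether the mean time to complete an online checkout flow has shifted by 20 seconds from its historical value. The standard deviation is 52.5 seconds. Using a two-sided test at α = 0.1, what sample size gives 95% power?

For a one-sample z-test, n = ((z_{α/2} + z_β)·σ/δ)².
z_{α/2} = 1.645 (two-sided α = 0.1); z_β = 1.645 (power 95% → β = 0.05).
n = (3.290 × 52.5 / 20)² = 74.58
Round up: n = 75.

75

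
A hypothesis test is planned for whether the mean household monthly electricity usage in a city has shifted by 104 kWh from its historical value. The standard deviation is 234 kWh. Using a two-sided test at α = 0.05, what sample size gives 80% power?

For a one-sample z-test, n = ((z_{α/2} + z_β)·σ/δ)².
z_{α/2} = 1.960 (two-sided α = 0.05); z_β = 0.842 (power 80% → β = 0.2).
n = (2.802 × 234 / 104)² = 39.75
Round up: n = 40.

40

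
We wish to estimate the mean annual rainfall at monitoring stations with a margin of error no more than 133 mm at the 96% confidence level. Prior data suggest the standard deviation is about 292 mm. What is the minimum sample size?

For a mean, the margin of error is E = z·σ/√n, so n = (zσ/E)².
At 96% confidence, z = 2.054.
n = (2.054 × 292 / 133)² = 20.34
Round up: n = 21.

n = 21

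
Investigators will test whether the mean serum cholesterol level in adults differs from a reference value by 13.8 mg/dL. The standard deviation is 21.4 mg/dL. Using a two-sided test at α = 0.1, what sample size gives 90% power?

For a one-sample z-test, n = ((z_{α/2} + z_β)·σ/δ)².
z_{α/2} = 1.645 (two-sided α = 0.1); z_β = 1.282 (power 90% → β = 0.1).
n = (2.927 × 21.4 / 13.8)² = 20.60
Round up: n = 21.

21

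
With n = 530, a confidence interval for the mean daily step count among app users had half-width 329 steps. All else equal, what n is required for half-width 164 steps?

Margin of error scales as 1/√n, so n₂ = n₁·(E₁/E₂)².
n₂ = 530 × (329/164)² = 530 × 4.024 = 2132.72
Round up: n₂ = 2133.

2133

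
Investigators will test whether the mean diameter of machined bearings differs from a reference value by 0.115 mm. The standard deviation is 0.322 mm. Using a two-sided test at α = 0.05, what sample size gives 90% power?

For a one-sample z-test, n = ((z_{α/2} + z_β)·σ/δ)².
z_{α/2} = 1.960 (two-sided α = 0.05); z_β = 1.282 (power 90% → β = 0.1).
n = (3.242 × 0.322 / 0.115)² = 82.40
Round up: n = 83.

83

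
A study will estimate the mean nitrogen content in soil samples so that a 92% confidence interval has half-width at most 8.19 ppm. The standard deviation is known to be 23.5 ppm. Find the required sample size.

For a mean, the margin of error is E = z·σ/√n, so n = (zσ/E)².
At 92% confidence, z = 1.751.
n = (1.751 × 23.5 / 8.19)² = 25.24
Round up: n = 26.

n = 26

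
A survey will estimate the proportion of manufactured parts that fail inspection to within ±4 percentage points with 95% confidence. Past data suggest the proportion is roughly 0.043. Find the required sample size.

For a proportion with margin E = 0.04 at 95% confidence, z = 1.960.
n = p̂(1−p̂)(z/E)² = 0.043 × 0.957 × (1.960/0.04)² = 98.80
Round up: n = 99.

99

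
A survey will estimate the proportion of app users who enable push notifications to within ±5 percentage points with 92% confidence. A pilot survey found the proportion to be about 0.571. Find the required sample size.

n = 301

For a proportion with margin E = 0.05 at 92% confidence, z = 1.751.
n = p̂(1−p̂)(z/E)² = 0.571 × 0.429 × (1.751/0.05)² = 300.42
Round up: n = 301.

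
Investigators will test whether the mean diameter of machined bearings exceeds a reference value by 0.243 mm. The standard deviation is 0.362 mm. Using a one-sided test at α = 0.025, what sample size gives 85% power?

n = 20

For a one-sample z-test, n = ((z_α + z_β)·σ/δ)².
z_α = 1.960 (one-sided α = 0.025); z_β = 1.036 (power 85% → β = 0.15).
n = (2.996 × 0.362 / 0.243)² = 19.92
Round up: n = 20.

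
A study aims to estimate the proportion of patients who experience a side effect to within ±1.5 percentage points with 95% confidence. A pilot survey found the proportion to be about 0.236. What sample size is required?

3079

For a proportion with margin E = 0.015 at 95% confidence, z = 1.960.
n = p̂(1−p̂)(z/E)² = 0.236 × 0.764 × (1.960/0.015)² = 3078.47
Round up: n = 3079.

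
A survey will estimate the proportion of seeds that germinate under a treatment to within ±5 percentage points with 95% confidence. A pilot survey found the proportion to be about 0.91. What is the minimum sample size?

126

For a proportion with margin E = 0.05 at 95% confidence, z = 1.960.
n = p̂(1−p̂)(z/E)² = 0.91 × 0.09 × (1.960/0.05)² = 125.85
Round up: n = 126.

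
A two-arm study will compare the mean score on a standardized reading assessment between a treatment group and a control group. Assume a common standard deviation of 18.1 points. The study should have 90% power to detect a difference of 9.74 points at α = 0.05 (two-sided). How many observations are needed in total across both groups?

146 total

For two equal groups, n per group = 2·((z_{α/2} + z_β)·σ/δ)².
z_{α/2} = 1.960; z_β = 1.282 (power 90%).
n = 2 × (3.242 × 18.1 / 9.74)² = 2 × 36.30 = 72.60
Round up: n = 73 per group.
Total across both groups: 2 × 73 = 146.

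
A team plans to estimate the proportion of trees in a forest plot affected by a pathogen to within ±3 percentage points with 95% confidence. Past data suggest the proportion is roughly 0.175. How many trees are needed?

617

For a proportion with margin E = 0.03 at 95% confidence, z = 1.960.
n = p̂(1−p̂)(z/E)² = 0.175 × 0.825 × (1.960/0.03)² = 616.26
Round up: n = 617.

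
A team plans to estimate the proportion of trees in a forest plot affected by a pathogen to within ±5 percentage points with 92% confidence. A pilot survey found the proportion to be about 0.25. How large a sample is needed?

230

For a proportion with margin E = 0.05 at 92% confidence, z = 1.751.
n = p̂(1−p̂)(z/E)² = 0.25 × 0.75 × (1.751/0.05)² = 229.95
Round up: n = 230.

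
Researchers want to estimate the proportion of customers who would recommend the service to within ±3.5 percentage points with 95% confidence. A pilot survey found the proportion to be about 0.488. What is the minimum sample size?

For a proportion with margin E = 0.035 at 95% confidence, z = 1.960.
n = p̂(1−p̂)(z/E)² = 0.488 × 0.512 × (1.960/0.035)² = 783.55
Round up: n = 784.

784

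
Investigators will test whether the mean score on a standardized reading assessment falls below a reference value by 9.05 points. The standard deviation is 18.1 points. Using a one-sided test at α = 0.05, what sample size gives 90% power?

35

For a one-sample z-test, n = ((z_α + z_β)·σ/δ)².
z_α = 1.645 (one-sided α = 0.05); z_β = 1.282 (power 90% → β = 0.1).
n = (2.927 × 18.1 / 9.05)² = 34.27
Round up: n = 35.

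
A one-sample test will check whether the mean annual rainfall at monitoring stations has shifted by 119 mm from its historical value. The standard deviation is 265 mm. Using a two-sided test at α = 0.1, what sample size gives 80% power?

For a one-sample z-test, n = ((z_{α/2} + z_β)·σ/δ)².
z_{α/2} = 1.645 (two-sided α = 0.1); z_β = 0.842 (power 80% → β = 0.2).
n = (2.487 × 265 / 119)² = 30.67
Round up: n = 31.

n = 31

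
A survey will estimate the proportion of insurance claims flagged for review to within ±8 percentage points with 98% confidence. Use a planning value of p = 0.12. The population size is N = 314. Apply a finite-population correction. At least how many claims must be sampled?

n = 70

For a proportion with margin E = 0.08 at 98% confidence, z = 2.326.
n = p̂(1−p̂)(z/E)² = 0.12 × 0.88 × (2.326/0.08)² = 89.27 — call this n₀.
Finite-population correction with N = 314: n = n₀ / (1 + (n₀−1)/N) = 89.27 / 1.281 = 69.69
Round up: n = 70.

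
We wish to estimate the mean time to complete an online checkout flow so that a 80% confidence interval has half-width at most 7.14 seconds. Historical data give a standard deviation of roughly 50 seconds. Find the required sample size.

For a mean, the margin of error is E = z·σ/√n, so n = (zσ/E)².
At 80% confidence, z = 1.282.
n = (1.282 × 50 / 7.14)² = 80.60
Round up: n = 81.

n = 81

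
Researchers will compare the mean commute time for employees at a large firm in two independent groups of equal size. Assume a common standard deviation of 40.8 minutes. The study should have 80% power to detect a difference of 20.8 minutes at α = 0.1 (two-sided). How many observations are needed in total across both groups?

96 total

For two equal groups, n per group = 2·((z_{α/2} + z_β)·σ/δ)².
z_{α/2} = 1.645; z_β = 0.842 (power 80%).
n = 2 × (2.487 × 40.8 / 20.8)² = 2 × 23.80 = 47.60
Round up: n = 48 per group.
Total across both groups: 2 × 48 = 96.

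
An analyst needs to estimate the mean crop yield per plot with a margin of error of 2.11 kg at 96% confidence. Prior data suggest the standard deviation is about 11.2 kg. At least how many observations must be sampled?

For a mean, the margin of error is E = z·σ/√n, so n = (zσ/E)².
At 96% confidence, z = 2.054.
n = (2.054 × 11.2 / 2.11)² = 118.87
Round up: n = 119.

119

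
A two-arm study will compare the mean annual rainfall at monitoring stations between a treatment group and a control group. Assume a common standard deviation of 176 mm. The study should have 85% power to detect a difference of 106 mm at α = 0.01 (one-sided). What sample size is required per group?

For two equal groups, n per group = 2·((z_α + z_β)·σ/δ)².
z_α = 2.326; z_β = 1.036 (power 85%).
n = 2 × (3.362 × 176 / 106)² = 2 × 31.16 = 62.32
Round up: n = 63 per group.

63 per group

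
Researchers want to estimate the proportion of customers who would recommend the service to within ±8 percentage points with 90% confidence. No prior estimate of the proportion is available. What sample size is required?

For a proportion with margin E = 0.08 at 90% confidence, z = 1.645.
With no prior estimate, use p = 0.5, which maximizes p(1−p) at 0.25.
n = 0.25 × (z/E)² = 0.25 × (1.645/0.08)² = 105.70
Round up: n = 106.

106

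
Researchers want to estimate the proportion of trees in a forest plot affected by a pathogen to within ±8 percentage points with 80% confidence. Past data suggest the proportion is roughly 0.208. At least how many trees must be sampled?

For a proportion with margin E = 0.08 at 80% confidence, z = 1.282.
n = p̂(1−p̂)(z/E)² = 0.208 × 0.792 × (1.282/0.08)² = 42.30
Round up: n = 43.

43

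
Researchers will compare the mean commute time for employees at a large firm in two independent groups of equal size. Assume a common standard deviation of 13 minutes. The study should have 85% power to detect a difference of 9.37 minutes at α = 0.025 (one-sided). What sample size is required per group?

For two equal groups, n per group = 2·((z_α + z_β)·σ/δ)².
z_α = 1.960; z_β = 1.036 (power 85%).
n = 2 × (2.996 × 13 / 9.37)² = 2 × 17.28 = 34.56
Round up: n = 35 per group.

35 per group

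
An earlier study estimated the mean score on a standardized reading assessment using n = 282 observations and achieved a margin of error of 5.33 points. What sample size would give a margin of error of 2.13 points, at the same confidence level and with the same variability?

1766

Margin of error scales as 1/√n, so n₂ = n₁·(E₁/E₂)².
n₂ = 282 × (5.33/2.13)² = 282 × 6.262 = 1765.88
Round up: n₂ = 1766.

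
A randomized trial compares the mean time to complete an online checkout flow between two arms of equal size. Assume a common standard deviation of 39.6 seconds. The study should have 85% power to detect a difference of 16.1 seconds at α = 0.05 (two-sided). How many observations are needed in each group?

For two equal groups, n per group = 2·((z_{α/2} + z_β)·σ/δ)².
z_{α/2} = 1.960; z_β = 1.036 (power 85%).
n = 2 × (2.996 × 39.6 / 16.1)² = 2 × 54.30 = 108.60
Round up: n = 109 per group.

109 per group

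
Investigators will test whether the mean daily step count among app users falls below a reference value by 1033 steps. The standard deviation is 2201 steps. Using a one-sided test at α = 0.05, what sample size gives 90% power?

For a one-sample z-test, n = ((z_α + z_β)·σ/δ)².
z_α = 1.645 (one-sided α = 0.05); z_β = 1.282 (power 90% → β = 0.1).
n = (2.927 × 2201 / 1033)² = 38.89
Round up: n = 39.

39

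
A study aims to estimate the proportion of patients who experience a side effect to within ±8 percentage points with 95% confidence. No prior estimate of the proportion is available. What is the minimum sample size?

151

For a proportion with margin E = 0.08 at 95% confidence, z = 1.960.
With no prior estimate, use p = 0.5, which maximizes p(1−p) at 0.25.
n = 0.25 × (z/E)² = 0.25 × (1.960/0.08)² = 150.06
Round up: n = 151.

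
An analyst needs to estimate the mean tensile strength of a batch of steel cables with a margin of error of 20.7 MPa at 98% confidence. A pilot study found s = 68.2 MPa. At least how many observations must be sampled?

For a mean, the margin of error is E = z·σ/√n, so n = (zσ/E)².
At 98% confidence, z = 2.326.
n = (2.326 × 68.2 / 20.7)² = 58.73
Round up: n = 59.

59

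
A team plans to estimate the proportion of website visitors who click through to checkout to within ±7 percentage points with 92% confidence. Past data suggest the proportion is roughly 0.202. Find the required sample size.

n = 101

For a proportion with margin E = 0.07 at 92% confidence, z = 1.751.
n = p̂(1−p̂)(z/E)² = 0.202 × 0.798 × (1.751/0.07)² = 100.86
Round up: n = 101.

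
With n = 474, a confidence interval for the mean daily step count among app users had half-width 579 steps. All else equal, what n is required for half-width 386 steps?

Margin of error scales as 1/√n, so n₂ = n₁·(E₁/E₂)².
n₂ = 474 × (579/386)² = 474 × 2.25 = 1066.50
Round up: n₂ = 1067.

n = 1067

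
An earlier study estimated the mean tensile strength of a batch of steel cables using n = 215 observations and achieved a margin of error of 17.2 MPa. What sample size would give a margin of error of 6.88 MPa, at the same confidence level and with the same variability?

Margin of error scales as 1/√n, so n₂ = n₁·(E₁/E₂)².
n₂ = 215 × (17.2/6.88)² = 215 × 6.25 = 1343.75
Round up: n₂ = 1344.

1344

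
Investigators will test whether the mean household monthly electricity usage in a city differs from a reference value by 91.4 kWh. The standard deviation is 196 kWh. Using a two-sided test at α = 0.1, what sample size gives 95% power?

50

For a one-sample z-test, n = ((z_{α/2} + z_β)·σ/δ)².
z_{α/2} = 1.645 (two-sided α = 0.1); z_β = 1.645 (power 95% → β = 0.05).
n = (3.290 × 196 / 91.4)² = 49.78
Round up: n = 50.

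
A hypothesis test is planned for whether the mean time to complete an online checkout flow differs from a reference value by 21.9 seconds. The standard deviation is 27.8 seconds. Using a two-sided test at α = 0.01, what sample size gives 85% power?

For a one-sample z-test, n = ((z_{α/2} + z_β)·σ/δ)².
z_{α/2} = 2.576 (two-sided α = 0.01); z_β = 1.036 (power 85% → β = 0.15).
n = (3.612 × 27.8 / 21.9)² = 21.02
Round up: n = 22.

22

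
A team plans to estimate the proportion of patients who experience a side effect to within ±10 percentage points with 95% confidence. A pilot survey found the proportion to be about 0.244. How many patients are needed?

For a proportion with margin E = 0.1 at 95% confidence, z = 1.960.
n = p̂(1−p̂)(z/E)² = 0.244 × 0.756 × (1.960/0.1)² = 70.86
Round up: n = 71.

n = 71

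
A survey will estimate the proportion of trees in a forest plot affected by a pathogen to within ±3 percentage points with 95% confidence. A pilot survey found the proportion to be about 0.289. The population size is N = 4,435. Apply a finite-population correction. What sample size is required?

For a proportion with margin E = 0.03 at 95% confidence, z = 1.960.
n = p̂(1−p̂)(z/E)² = 0.289 × 0.711 × (1.960/0.03)² = 877.08 — call this n₀.
Finite-population correction with N = 4,435: n = n₀ / (1 + (n₀−1)/N) = 877.08 / 1.198 = 732.12
Round up: n = 733.

733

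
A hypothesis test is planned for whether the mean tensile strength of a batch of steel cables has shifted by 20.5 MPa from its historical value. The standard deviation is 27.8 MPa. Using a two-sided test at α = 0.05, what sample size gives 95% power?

24

For a one-sample z-test, n = ((z_{α/2} + z_β)·σ/δ)².
z_{α/2} = 1.960 (two-sided α = 0.05); z_β = 1.645 (power 95% → β = 0.05).
n = (3.605 × 27.8 / 20.5)² = 23.90
Round up: n = 24.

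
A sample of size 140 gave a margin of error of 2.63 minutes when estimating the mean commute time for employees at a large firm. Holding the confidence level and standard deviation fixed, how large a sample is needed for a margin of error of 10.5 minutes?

n = 9

Margin of error scales as 1/√n, so n₂ = n₁·(E₁/E₂)².
n₂ = 140 × (2.63/10.5)² = 140 × 0.06274 = 8.78
Round up: n₂ = 9.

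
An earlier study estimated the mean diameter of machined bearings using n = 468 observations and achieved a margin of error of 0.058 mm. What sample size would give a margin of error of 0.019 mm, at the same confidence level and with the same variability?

4362

Margin of error scales as 1/√n, so n₂ = n₁·(E₁/E₂)².
n₂ = 468 × (0.058/0.019)² = 468 × 9.319 = 4361.29
Round up: n₂ = 4362.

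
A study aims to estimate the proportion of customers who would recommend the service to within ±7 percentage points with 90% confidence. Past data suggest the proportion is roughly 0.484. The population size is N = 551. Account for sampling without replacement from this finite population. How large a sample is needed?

n = 111

For a proportion with margin E = 0.07 at 90% confidence, z = 1.645.
n = p̂(1−p̂)(z/E)² = 0.484 × 0.516 × (1.645/0.07)² = 137.92 — call this n₀.
Finite-population correction with N = 551: n = n₀ / (1 + (n₀−1)/N) = 137.92 / 1.248 = 110.51
Round up: n = 111.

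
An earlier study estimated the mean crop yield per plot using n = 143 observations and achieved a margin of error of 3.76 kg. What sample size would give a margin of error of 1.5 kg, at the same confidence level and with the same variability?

899

Margin of error scales as 1/√n, so n₂ = n₁·(E₁/E₂)².
n₂ = 143 × (3.76/1.5)² = 143 × 6.283 = 898.47
Round up: n₂ = 899.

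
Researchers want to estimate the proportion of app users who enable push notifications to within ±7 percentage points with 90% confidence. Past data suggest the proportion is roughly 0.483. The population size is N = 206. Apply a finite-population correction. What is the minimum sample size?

For a proportion with margin E = 0.07 at 90% confidence, z = 1.645.
n = p̂(1−p̂)(z/E)² = 0.483 × 0.517 × (1.645/0.07)² = 137.90 — call this n₀.
Finite-population correction with N = 206: n = n₀ / (1 + (n₀−1)/N) = 137.90 / 1.665 = 82.82
Round up: n = 83.

83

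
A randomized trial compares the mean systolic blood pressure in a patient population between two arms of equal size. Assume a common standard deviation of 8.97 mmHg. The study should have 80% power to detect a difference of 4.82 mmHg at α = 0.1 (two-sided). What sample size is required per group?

43 per group

For two equal groups, n per group = 2·((z_{α/2} + z_β)·σ/δ)².
z_{α/2} = 1.645; z_β = 0.842 (power 80%).
n = 2 × (2.487 × 8.97 / 4.82)² = 2 × 21.42 = 42.84
Round up: n = 43 per group.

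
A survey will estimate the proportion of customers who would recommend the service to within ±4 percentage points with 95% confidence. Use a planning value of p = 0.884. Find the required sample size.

n = 247

For a proportion with margin E = 0.04 at 95% confidence, z = 1.960.
n = p̂(1−p̂)(z/E)² = 0.884 × 0.116 × (1.960/0.04)² = 246.21
Round up: n = 247.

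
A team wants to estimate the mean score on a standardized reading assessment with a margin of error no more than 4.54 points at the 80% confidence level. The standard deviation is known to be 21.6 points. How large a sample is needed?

For a mean, the margin of error is E = z·σ/√n, so n = (zσ/E)².
At 80% confidence, z = 1.282.
n = (1.282 × 21.6 / 4.54)² = 37.20
Round up: n = 38.

38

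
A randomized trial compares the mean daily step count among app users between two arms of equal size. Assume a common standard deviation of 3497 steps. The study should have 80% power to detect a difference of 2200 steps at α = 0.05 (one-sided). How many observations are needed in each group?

32 per group

For two equal groups, n per group = 2·((z_α + z_β)·σ/δ)².
z_α = 1.645; z_β = 0.842 (power 80%).
n = 2 × (2.487 × 3497 / 2200)² = 2 × 15.63 = 31.26
Round up: n = 32 per group.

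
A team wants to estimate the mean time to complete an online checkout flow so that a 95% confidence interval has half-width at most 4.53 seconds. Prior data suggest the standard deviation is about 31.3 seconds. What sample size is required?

For a mean, the margin of error is E = z·σ/√n, so n = (zσ/E)².
At 95% confidence, z = 1.960.
n = (1.960 × 31.3 / 4.53)² = 183.40
Round up: n = 184.

184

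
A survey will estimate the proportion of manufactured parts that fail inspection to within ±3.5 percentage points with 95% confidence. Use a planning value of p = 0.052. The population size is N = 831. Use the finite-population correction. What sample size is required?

For a proportion with margin E = 0.035 at 95% confidence, z = 1.960.
n = p̂(1−p̂)(z/E)² = 0.052 × 0.948 × (1.960/0.035)² = 154.59 — call this n₀.
Finite-population correction with N = 831: n = n₀ / (1 + (n₀−1)/N) = 154.59 / 1.185 = 130.46
Round up: n = 131.

131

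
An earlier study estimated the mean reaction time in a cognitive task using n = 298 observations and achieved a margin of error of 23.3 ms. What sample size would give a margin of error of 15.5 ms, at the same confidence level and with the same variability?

n = 674

Margin of error scales as 1/√n, so n₂ = n₁·(E₁/E₂)².
n₂ = 298 × (23.3/15.5)² = 298 × 2.26 = 673.48
Round up: n₂ = 674.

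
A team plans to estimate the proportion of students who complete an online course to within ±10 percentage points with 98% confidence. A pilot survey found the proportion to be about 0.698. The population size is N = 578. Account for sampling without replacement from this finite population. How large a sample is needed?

n = 96

For a proportion with margin E = 0.1 at 98% confidence, z = 2.326.
n = p̂(1−p̂)(z/E)² = 0.698 × 0.302 × (2.326/0.1)² = 114.05 — call this n₀.
Finite-population correction with N = 578: n = n₀ / (1 + (n₀−1)/N) = 114.05 / 1.196 = 95.36
Round up: n = 96.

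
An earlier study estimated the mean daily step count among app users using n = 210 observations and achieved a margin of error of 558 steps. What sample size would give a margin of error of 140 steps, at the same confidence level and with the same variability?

3337

Margin of error scales as 1/√n, so n₂ = n₁·(E₁/E₂)².
n₂ = 210 × (558/140)² = 210 × 15.89 = 3336.90
Round up: n₂ = 3337.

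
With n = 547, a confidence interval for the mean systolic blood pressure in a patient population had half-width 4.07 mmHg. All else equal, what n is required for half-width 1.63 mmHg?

Margin of error scales as 1/√n, so n₂ = n₁·(E₁/E₂)².
n₂ = 547 × (4.07/1.63)² = 547 × 6.235 = 3410.55
Round up: n₂ = 3411.

n = 3411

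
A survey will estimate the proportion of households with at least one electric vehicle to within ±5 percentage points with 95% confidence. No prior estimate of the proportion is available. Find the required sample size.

385

For a proportion with margin E = 0.05 at 95% confidence, z = 1.960.
With no prior estimate, use p = 0.5, which maximizes p(1−p) at 0.25.
n = 0.25 × (z/E)² = 0.25 × (1.960/0.05)² = 384.16
Round up: n = 385.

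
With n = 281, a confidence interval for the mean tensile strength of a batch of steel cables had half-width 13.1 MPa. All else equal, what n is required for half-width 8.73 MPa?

Margin of error scales as 1/√n, so n₂ = n₁·(E₁/E₂)².
n₂ = 281 × (13.1/8.73)² = 281 × 2.252 = 632.81
Round up: n₂ = 633.

n = 633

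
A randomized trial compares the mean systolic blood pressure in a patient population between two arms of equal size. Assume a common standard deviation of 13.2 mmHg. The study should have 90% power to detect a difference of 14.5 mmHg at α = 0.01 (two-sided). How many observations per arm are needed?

25 per group

For two equal groups, n per group = 2·((z_{α/2} + z_β)·σ/δ)².
z_{α/2} = 2.576; z_β = 1.282 (power 90%).
n = 2 × (3.858 × 13.2 / 14.5)² = 2 × 12.33 = 24.66
Round up: n = 25 per group.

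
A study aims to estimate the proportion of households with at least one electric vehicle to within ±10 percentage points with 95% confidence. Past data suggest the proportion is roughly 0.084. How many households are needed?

For a proportion with margin E = 0.1 at 95% confidence, z = 1.960.
n = p̂(1−p̂)(z/E)² = 0.084 × 0.916 × (1.960/0.1)² = 29.56
Round up: n = 30.

30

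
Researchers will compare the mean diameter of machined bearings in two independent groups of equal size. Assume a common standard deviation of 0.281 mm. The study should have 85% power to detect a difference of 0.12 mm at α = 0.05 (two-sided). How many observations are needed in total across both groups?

For two equal groups, n per group = 2·((z_{α/2} + z_β)·σ/δ)².
z_{α/2} = 1.960; z_β = 1.036 (power 85%).
n = 2 × (2.996 × 0.281 / 0.12)² = 2 × 49.22 = 98.44
Round up: n = 99 per group.
Total across both groups: 2 × 99 = 198.

198 total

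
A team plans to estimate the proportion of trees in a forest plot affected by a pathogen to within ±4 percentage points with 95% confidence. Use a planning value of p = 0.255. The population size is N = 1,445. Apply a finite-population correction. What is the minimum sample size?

347

For a proportion with margin E = 0.04 at 95% confidence, z = 1.960.
n = p̂(1−p̂)(z/E)² = 0.255 × 0.745 × (1.960/0.04)² = 456.13 — call this n₀.
Finite-population correction with N = 1,445: n = n₀ / (1 + (n₀−1)/N) = 456.13 / 1.315 = 346.87
Round up: n = 347.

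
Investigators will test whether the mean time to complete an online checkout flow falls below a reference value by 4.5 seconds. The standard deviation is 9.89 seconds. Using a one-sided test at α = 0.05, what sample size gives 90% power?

For a one-sample z-test, n = ((z_α + z_β)·σ/δ)².
z_α = 1.645 (one-sided α = 0.05); z_β = 1.282 (power 90% → β = 0.1).
n = (2.927 × 9.89 / 4.5)² = 41.38
Round up: n = 42.

42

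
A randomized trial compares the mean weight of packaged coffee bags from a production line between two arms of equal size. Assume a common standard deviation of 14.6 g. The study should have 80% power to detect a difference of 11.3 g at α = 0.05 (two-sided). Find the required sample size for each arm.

27 per group

For two equal groups, n per group = 2·((z_{α/2} + z_β)·σ/δ)².
z_{α/2} = 1.960; z_β = 0.842 (power 80%).
n = 2 × (2.802 × 14.6 / 11.3)² = 2 × 13.11 = 26.22
Round up: n = 27 per group.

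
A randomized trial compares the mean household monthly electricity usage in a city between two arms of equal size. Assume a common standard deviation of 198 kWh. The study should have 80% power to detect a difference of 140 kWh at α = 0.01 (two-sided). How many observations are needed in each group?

For two equal groups, n per group = 2·((z_{α/2} + z_β)·σ/δ)².
z_{α/2} = 2.576; z_β = 0.842 (power 80%).
n = 2 × (3.418 × 198 / 140)² = 2 × 23.37 = 46.74
Round up: n = 47 per group.

47 per group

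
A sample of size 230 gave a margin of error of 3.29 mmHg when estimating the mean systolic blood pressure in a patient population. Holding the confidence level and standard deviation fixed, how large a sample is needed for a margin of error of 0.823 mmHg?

3676

Margin of error scales as 1/√n, so n₂ = n₁·(E₁/E₂)².
n₂ = 230 × (3.29/0.823)² = 230 × 15.98 = 3675.40
Round up: n₂ = 3676.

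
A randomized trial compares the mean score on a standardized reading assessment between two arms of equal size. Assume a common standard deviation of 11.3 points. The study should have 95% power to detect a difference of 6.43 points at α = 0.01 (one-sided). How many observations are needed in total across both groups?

196 total

For two equal groups, n per group = 2·((z_α + z_β)·σ/δ)².
z_α = 2.326; z_β = 1.645 (power 95%).
n = 2 × (3.971 × 11.3 / 6.43)² = 2 × 48.70 = 97.40
Round up: n = 98 per group.
Total across both groups: 2 × 98 = 196.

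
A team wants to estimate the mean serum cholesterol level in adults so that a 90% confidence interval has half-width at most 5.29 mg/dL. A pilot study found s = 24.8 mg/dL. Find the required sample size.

60

For a mean, the margin of error is E = z·σ/√n, so n = (zσ/E)².
At 90% confidence, z = 1.645.
n = (1.645 × 24.8 / 5.29)² = 59.47
Round up: n = 60.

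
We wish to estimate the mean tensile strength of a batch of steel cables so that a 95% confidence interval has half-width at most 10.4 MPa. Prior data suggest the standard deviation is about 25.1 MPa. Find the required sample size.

23

For a mean, the margin of error is E = z·σ/√n, so n = (zσ/E)².
At 95% confidence, z = 1.960.
n = (1.960 × 25.1 / 10.4)² = 22.38
Round up: n = 23.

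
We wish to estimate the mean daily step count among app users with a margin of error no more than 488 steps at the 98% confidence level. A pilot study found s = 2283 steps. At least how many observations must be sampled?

For a mean, the margin of error is E = z·σ/√n, so n = (zσ/E)².
At 98% confidence, z = 2.326.
n = (2.326 × 2283 / 488)² = 118.41
Round up: n = 119.

n = 119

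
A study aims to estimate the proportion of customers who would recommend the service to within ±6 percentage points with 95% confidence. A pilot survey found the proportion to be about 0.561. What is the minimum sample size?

n = 263

For a proportion with margin E = 0.06 at 95% confidence, z = 1.960.
n = p̂(1−p̂)(z/E)² = 0.561 × 0.439 × (1.960/0.06)² = 262.81
Round up: n = 263.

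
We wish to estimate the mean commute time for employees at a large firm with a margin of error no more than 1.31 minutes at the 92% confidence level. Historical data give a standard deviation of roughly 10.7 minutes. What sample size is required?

205

For a mean, the margin of error is E = z·σ/√n, so n = (zσ/E)².
At 92% confidence, z = 1.751.
n = (1.751 × 10.7 / 1.31)² = 204.55
Round up: n = 205.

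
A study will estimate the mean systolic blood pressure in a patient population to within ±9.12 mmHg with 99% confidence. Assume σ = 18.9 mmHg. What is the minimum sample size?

For a mean, the margin of error is E = z·σ/√n, so n = (zσ/E)².
At 99% confidence, z = 2.576.
n = (2.576 × 18.9 / 9.12)² = 28.50
Round up: n = 29.

29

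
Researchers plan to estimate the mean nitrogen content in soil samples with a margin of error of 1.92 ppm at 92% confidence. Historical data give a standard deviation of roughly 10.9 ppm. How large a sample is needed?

99

For a mean, the margin of error is E = z·σ/√n, so n = (zσ/E)².
At 92% confidence, z = 1.751.
n = (1.751 × 10.9 / 1.92)² = 98.81
Round up: n = 99.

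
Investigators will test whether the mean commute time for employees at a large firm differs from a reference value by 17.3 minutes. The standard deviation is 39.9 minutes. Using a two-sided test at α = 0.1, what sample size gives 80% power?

33

For a one-sample z-test, n = ((z_{α/2} + z_β)·σ/δ)².
z_{α/2} = 1.645 (two-sided α = 0.1); z_β = 0.842 (power 80% → β = 0.2).
n = (2.487 × 39.9 / 17.3)² = 32.90
Round up: n = 33.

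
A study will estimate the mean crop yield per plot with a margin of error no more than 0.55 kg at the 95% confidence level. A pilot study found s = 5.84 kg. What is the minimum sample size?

For a mean, the margin of error is E = z·σ/√n, so n = (zσ/E)².
At 95% confidence, z = 1.960.
n = (1.960 × 5.84 / 0.55)² = 433.12
Round up: n = 434.

434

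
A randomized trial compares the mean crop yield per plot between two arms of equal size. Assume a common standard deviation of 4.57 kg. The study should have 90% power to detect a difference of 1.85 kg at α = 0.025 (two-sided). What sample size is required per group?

For two equal groups, n per group = 2·((z_{α/2} + z_β)·σ/δ)².
z_{α/2} = 2.241; z_β = 1.282 (power 90%).
n = 2 × (3.523 × 4.57 / 1.85)² = 2 × 75.74 = 151.48
Round up: n = 152 per group.

152 per group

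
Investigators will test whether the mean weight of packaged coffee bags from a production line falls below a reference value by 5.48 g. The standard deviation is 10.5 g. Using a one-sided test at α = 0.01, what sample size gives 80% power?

For a one-sample z-test, n = ((z_α + z_β)·σ/δ)².
z_α = 2.326 (one-sided α = 0.01); z_β = 0.842 (power 80% → β = 0.2).
n = (3.168 × 10.5 / 5.48)² = 36.85
Round up: n = 37.

37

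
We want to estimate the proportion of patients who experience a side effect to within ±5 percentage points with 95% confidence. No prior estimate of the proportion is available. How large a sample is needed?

For a proportion with margin E = 0.05 at 95% confidence, z = 1.960.
With no prior estimate, use p = 0.5, which maximizes p(1−p) at 0.25.
n = 0.25 × (z/E)² = 0.25 × (1.960/0.05)² = 384.16
Round up: n = 385.

385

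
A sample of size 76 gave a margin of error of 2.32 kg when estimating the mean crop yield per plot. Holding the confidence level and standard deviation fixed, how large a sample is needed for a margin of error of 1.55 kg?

Margin of error scales as 1/√n, so n₂ = n₁·(E₁/E₂)².
n₂ = 76 × (2.32/1.55)² = 76 × 2.24 = 170.24
Round up: n₂ = 171.

n = 171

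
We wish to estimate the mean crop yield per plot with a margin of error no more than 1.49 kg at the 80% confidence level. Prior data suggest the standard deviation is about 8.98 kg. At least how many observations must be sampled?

For a mean, the margin of error is E = z·σ/√n, so n = (zσ/E)².
At 80% confidence, z = 1.282.
n = (1.282 × 8.98 / 1.49)² = 59.70
Round up: n = 60.

60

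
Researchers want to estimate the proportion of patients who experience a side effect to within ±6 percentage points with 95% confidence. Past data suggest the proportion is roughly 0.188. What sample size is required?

n = 163

For a proportion with margin E = 0.06 at 95% confidence, z = 1.960.
n = p̂(1−p̂)(z/E)² = 0.188 × 0.812 × (1.960/0.06)² = 162.90
Round up: n = 163.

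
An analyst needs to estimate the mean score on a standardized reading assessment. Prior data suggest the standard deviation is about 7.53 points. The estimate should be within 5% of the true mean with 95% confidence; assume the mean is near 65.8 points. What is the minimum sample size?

For a mean, the margin of error is E = z·σ/√n, so n = (zσ/E)².
At 95% confidence, z = 1.960.
E = 5% of 65.8 = 3.29 points.
n = (1.960 × 7.53 / 3.29)² = 20.12
Round up: n = 21.

21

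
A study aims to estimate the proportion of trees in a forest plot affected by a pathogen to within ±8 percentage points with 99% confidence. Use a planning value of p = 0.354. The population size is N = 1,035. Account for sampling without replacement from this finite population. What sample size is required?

194

For a proportion with margin E = 0.08 at 99% confidence, z = 2.576.
n = p̂(1−p̂)(z/E)² = 0.354 × 0.646 × (2.576/0.08)² = 237.11 — call this n₀.
Finite-population correction with N = 1,035: n = n₀ / (1 + (n₀−1)/N) = 237.11 / 1.228 = 193.09
Round up: n = 194.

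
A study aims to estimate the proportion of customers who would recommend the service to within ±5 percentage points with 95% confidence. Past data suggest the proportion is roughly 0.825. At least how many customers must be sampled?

For a proportion with margin E = 0.05 at 95% confidence, z = 1.960.
n = p̂(1−p̂)(z/E)² = 0.825 × 0.175 × (1.960/0.05)² = 221.85
Round up: n = 222.

222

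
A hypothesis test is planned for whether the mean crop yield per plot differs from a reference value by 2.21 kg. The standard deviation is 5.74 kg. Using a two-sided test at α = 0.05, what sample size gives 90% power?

For a one-sample z-test, n = ((z_{α/2} + z_β)·σ/δ)².
z_{α/2} = 1.960 (two-sided α = 0.05); z_β = 1.282 (power 90% → β = 0.1).
n = (3.242 × 5.74 / 2.21)² = 70.90
Round up: n = 71.

71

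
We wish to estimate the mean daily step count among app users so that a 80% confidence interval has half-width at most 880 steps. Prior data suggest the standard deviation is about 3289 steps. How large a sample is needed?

23

For a mean, the margin of error is E = z·σ/√n, so n = (zσ/E)².
At 80% confidence, z = 1.282.
n = (1.282 × 3289 / 880)² = 22.96
Round up: n = 23.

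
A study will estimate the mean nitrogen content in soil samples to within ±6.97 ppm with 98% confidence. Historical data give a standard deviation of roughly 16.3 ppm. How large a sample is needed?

For a mean, the margin of error is E = z·σ/√n, so n = (zσ/E)².
At 98% confidence, z = 2.326.
n = (2.326 × 16.3 / 6.97)² = 29.59
Round up: n = 30.

30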